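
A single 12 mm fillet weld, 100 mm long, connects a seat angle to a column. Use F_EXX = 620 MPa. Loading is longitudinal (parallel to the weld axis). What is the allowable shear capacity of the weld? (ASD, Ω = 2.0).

Effective throat t_e = 0.707 × 12 = 8.484 mm.
Total length L = 100 mm; A_we = 8.484 × 100 = 848.4 mm².
F_nw = 0.6 F_EXX = 0.6 × 620 = 372 MPa.
R_n = 372 × 848.4 × 10⁻³ = 315.6 kN; R_n/Ω = 315.6/2.0 = 157.8 kN.

R_n/Ω ≈ 158 kN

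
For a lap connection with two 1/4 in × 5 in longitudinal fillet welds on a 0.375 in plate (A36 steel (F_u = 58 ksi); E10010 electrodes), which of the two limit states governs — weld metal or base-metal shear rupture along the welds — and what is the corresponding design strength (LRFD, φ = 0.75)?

E100XX → F_EXX = 100 ksi.
t_e = 0.707 × 0.25 = 0.1767 in; L = 10 in.
Weld metal: φR_n = 0.75 × 0.6 × 100 × 0.1767 × 10 = 79.54 kips.
Base metal (shear rupture): φR_n = 0.75 × 0.6 × 58 × 0.375 × 10 = 97.88 kips.
Governing: weld metal.

φR_n ≈ 79.5 kips (weld metal governs)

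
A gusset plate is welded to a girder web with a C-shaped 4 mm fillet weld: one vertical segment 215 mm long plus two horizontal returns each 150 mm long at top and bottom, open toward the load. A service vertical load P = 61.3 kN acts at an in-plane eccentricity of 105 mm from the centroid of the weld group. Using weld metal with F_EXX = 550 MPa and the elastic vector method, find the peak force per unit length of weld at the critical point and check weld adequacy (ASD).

Total weld length L_w = 515 mm. Treat welds as unit-width lines.
Centroid: x̄ = 2×150×75 / 515 = 43.69 mm from the vertical weld.
Polar moment about centroid: J = I_x + I_y = [215³/12 + 2×150×107.5²] + [215×43.69² + 2(150³/12 + 150×31.31²)] = 5562000 mm³.
Direct shear f_v = P/L_w = 61.3×10³ / 515 = 119 N/mm (vertical).
Torsion M = P·e = 61.3×10³ × 105 = 6436500 N·mm.
Critical point at (x, y) = (106.3, 107.5) from centroid. f_tx = M·y/J = 124.4 N/mm; f_ty = M·x/J = 123 N/mm.
Resultant f_max = √[f_tx² + (f_v + f_ty)²] = √[124.4² + (119 + 123)²] = 272.1 N/mm.
Capacity per unit length: r_n/Ω = (1/2.0) × 0.6 × 550 × (0.707 × 4) = 466.6 N/mm.
272.1 ≤ 466.6 → adequate.

f_max ≈ 272 N/mm; adequate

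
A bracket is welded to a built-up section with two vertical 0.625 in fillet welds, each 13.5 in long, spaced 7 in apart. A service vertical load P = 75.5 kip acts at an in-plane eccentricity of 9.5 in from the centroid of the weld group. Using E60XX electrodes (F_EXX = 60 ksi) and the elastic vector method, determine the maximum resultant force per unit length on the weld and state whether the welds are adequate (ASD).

Total weld length L_w = 27 in. Treat welds as unit-width lines.
Polar moment about centroid: J = 2[d³/12 + d(b/2)²] = 2[13.5³/12 + 13.5×3.5²] = 740.8 in³.
Direct shear f_v = P/L_w = 75.5 / 27 = 2.796 kip/in (vertical).
Torsion M = P·e = 75.5 × 9.5 = 717.25 kip·in.
Critical point at (x, y) = (3.5, 6.75) from centroid. f_tx = M·y/J = 6.535 kip/in; f_ty = M·x/J = 3.389 kip/in.
Resultant f_max = √[f_tx² + (f_v + f_ty)²] = √[6.535² + (2.796 + 3.389)²] = 8.998 kip/in.
Capacity per unit length: r_n/Ω = (1/2.0) × 0.6 × 60 × (0.707 × 0.625) = 7.954 kip/in.
8.998 > 7.954 → NOT adequate.

f_max ≈ 9 kip/in; NOT adequate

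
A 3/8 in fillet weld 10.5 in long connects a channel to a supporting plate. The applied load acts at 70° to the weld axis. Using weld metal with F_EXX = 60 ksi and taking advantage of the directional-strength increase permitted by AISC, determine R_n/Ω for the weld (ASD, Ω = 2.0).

t_e = 0.707 × 0.375 = 0.2651 in; A_we = 0.2651 × 10.5 = 2.784 in².
Directional factor: 1.0 + 0.5 sin^1.5(70°) = 1.455.
F_nw = 0.6 × 60 × 1.455 = 52.4 ksi.
R_n/Ω = (52.4 × 2.784) / 2.0 = 72.93 kip.

R_n/Ω ≈ 72.9 kip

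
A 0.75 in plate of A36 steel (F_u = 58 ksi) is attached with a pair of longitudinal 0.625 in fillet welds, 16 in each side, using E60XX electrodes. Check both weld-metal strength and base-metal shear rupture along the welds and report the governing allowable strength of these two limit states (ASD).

R_n/Ω ≈ 255 kip (weld metal governs)

E60XX → F_EXX = 60 ksi.
t_e = 0.707 × 0.625 = 0.4419 in; L = 32 in.
Weld metal: R_n/Ω = (1/2.0) × 0.6 × 60 × 0.4419 × 32 = 254.5 kip.
Base metal (shear rupture): R_n/Ω = (1/2.0) × 0.6 × 58 × 0.75 × 32 = 417.6 kip.
Governing: weld metal.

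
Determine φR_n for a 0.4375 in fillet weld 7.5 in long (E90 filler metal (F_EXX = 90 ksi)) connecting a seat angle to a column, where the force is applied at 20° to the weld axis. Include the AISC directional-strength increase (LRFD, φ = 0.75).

t_e = 0.707 × 0.4375 = 0.3093 in; A_we = 0.3093 × 7.5 = 2.32 in².
Directional factor: 1.0 + 0.5 sin^1.5(20°) = 1.1.
F_nw = 0.6 × 90 × 1.1 = 59.4 ksi.
φR_n = 0.75 × 59.4 × 2.32 = 103.4 kip.

φR_n ≈ 103 kip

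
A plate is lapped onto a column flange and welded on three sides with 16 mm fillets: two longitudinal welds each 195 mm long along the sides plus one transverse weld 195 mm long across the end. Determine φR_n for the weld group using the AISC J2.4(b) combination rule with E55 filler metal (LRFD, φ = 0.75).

φR_n ≈ 1750 kN

E55XX → F_EXX = 550 MPa.
t_e = 0.707 × 16 = 11.31 mm.
R_nwl = 0.6 × 550 × 11.31 × 390 × 10⁻³ = 1456 kN (longitudinal, 2 welds).
R_nwt = 0.6 × 550 × 11.31 × 195 × 10⁻³ = 727.9 kN (transverse, base value).
(i) R_nwl + R_nwt = 2184 kN; (ii) 0.85 R_nwl + 1.5 R_nwt = 2329 kN.
R_n = max = 2329 kN [governs: (ii)]; φR_n = 1747 kN.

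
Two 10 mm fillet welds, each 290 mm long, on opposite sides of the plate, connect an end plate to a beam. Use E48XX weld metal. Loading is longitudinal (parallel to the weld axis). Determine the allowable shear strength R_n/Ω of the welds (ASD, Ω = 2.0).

E48XX → F_EXX = 480 MPa.
Effective throat t_e = 0.707 × 10 = 7.07 mm.
Total length L = 580 mm; A_we = 7.07 × 580 = 4101 mm².
F_nw = 0.6 F_EXX = 0.6 × 480 = 288 MPa.
R_n = 288 × 4101 × 10⁻³ = 1181 kN; R_n/Ω = 1181/2.0 = 590.5 kN.

R_n/Ω ≈ 590 kN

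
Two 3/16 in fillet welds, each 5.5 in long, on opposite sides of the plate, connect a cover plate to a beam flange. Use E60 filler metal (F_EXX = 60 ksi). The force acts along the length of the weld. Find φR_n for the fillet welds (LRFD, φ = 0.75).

Effective throat t_e = 0.707 × 0.1875 = 0.1326 in.
Total length L = 11 in; A_we = 0.1326 × 11 = 1.458 in².
F_nw = 0.6 F_EXX = 0.6 × 60 = 36 ksi.
φR_n = 0.75 × 36 × 1.458 = 39.37 kips.

φR_n ≈ 39.4 kips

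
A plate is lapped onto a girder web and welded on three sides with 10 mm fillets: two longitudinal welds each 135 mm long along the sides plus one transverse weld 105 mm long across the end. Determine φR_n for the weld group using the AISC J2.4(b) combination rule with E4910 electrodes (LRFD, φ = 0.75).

E49XX → F_EXX = 490 MPa.
t_e = 0.707 × 10 = 7.07 mm.
R_nwl = 0.6 × 490 × 7.07 × 270 × 10⁻³ = 561.2 kN (longitudinal, 2 welds).
R_nwt = 0.6 × 490 × 7.07 × 105 × 10⁻³ = 218.3 kN (transverse, base value).
(i) R_nwl + R_nwt = 779.5 kN; (ii) 0.85 R_nwl + 1.5 R_nwt = 804.4 kN.
R_n = max = 804.4 kN [governs: (ii)]; φR_n = 603.3 kN.

φR_n ≈ 603 kN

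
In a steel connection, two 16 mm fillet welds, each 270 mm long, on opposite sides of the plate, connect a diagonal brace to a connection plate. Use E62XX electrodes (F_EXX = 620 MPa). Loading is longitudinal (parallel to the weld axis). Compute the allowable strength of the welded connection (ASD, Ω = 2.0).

R_n/Ω ≈ 1140 kN

Effective throat t_e = 0.707 × 16 = 11.31 mm.
Total length L = 540 mm; A_we = 11.31 × 540 = 6108 mm².
F_nw = 0.6 F_EXX = 0.6 × 620 = 372 MPa.
R_n = 372 × 6108 × 10⁻³ = 2272 kN; R_n/Ω = 2272/2.0 = 1136 kN.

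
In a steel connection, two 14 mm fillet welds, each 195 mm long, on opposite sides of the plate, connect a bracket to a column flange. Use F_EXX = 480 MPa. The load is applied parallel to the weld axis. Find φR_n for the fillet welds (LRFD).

Effective throat t_e = 0.707 × 14 = 9.898 mm.
Total length L = 390 mm; A_we = 9.898 × 390 = 3860 mm².
F_nw = 0.6 F_EXX = 0.6 × 480 = 288 MPa.
φR_n = 0.75 × 288 × 3860 × 10⁻³ = 833.8 kN.

φR_n ≈ 834 kN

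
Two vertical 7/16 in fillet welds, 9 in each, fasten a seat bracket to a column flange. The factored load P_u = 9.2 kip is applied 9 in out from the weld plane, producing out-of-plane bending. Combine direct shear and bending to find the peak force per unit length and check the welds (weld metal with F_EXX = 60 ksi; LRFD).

f_max ≈ 3.11 kip/in; adequate

L_w = 2 × 9 = 18 in; section modulus (unit throat) S = 2 × L²/6 = 27 in².
Direct shear f_v = P/L_w = 9.2/18 = 0.5111 kip/in.
Moment M = P × e = 9.2 × 9 = 82.8 kip·in; bending f_b = M/S = 3.067 kip/in.
f_max = √(f_v² + f_b²) = √(0.5111² + 3.067²) = 3.109 kip/in.
φr_n = 0.75 × 0.6 × 60 × (0.707 × 0.4375) = 8.351 kip/in → adequate.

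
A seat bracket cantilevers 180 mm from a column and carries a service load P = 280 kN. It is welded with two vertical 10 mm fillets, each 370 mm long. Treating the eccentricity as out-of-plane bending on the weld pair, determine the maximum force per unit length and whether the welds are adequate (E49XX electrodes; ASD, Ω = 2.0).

f_max ≈ 1170 N/mm; NOT adequate

E49XX → F_EXX = 490 MPa.
L_w = 2 × 370 = 740 mm; section modulus (unit throat) S = 2 × L²/6 = 45630 mm².
Direct shear f_v = P/L_w = 280×10³/740 = 378.4 N/mm.
Moment M = P × e = 280×10³ × 180 = 50400000 N·mm; bending f_b = M/S = 1104 N/mm.
f_max = √(f_v² + f_b²) = √(378.4² + 1104²) = 1167 N/mm.
r_n/Ω = (1/2.0) × 0.6 × 490 × (0.707 × 10) = 1039 N/mm → NOT adequate.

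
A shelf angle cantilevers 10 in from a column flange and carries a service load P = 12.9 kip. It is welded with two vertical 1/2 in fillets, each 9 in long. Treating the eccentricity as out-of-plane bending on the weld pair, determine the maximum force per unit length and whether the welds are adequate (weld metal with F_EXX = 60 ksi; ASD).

f_max ≈ 4.83 kip/in; adequate

L_w = 2 × 9 = 18 in; section modulus (unit throat) S = 2 × L²/6 = 27 in².
Direct shear f_v = P/L_w = 12.9/18 = 0.7167 kip/in.
Moment M = P × e = 12.9 × 10 = 129 kip·in; bending f_b = M/S = 4.778 kip/in.
f_max = √(f_v² + f_b²) = √(0.7167² + 4.778²) = 4.831 kip/in.
r_n/Ω = (1/2.0) × 0.6 × 60 × (0.707 × 0.5) = 6.363 kip/in → adequate.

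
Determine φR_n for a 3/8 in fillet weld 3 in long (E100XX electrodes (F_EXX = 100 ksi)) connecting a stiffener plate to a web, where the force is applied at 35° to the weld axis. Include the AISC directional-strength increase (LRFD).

φR_n ≈ 43.6 kips

t_e = 0.707 × 0.375 = 0.2651 in; A_we = 0.2651 × 3 = 0.7954 in².
Directional factor: 1.0 + 0.5 sin^1.5(35°) = 1.217.
F_nw = 0.6 × 100 × 1.217 = 73.03 ksi.
φR_n = 0.75 × 73.03 × 0.7954 = 43.57 kips.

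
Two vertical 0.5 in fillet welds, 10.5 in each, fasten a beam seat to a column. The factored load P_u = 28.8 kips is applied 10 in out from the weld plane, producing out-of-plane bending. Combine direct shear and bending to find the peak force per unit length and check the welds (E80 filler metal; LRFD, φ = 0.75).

E80XX → F_EXX = 80 ksi.
L_w = 2 × 10.5 = 21 in; section modulus (unit throat) S = 2 × L²/6 = 36.75 in².
Direct shear f_v = P/L_w = 28.8/21 = 1.371 kip/in.
Moment M = P × e = 28.8 × 10 = 288 kip·in; bending f_b = M/S = 7.837 kip/in.
f_max = √(f_v² + f_b²) = √(1.371² + 7.837²) = 7.956 kip/in.
φr_n = 0.75 × 0.6 × 80 × (0.707 × 0.5) = 12.73 kip/in → adequate.

f_max ≈ 7.96 kip/in; adequate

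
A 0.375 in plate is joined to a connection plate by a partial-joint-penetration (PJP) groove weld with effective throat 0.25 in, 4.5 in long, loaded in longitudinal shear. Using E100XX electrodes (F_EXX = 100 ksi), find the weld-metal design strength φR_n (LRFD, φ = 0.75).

Effective throat (given) t_e = 0.25 in.
A_we = 0.25 × 4.5 = 1.125 in².
F_nw = 0.6 F_EXX = 60 ksi.
φR_n = 0.75 × 60 × 1.125 = 50.62 kip.

φR_n ≈ 50.6 kip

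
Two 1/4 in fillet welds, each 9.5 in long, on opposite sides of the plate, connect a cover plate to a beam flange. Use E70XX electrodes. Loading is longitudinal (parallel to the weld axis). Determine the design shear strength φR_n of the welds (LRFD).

E70XX → F_EXX = 70 ksi.
Effective throat t_e = 0.707 × 0.25 = 0.1767 in.
Total length L = 19 in; A_we = 0.1767 × 19 = 3.358 in².
F_nw = 0.6 F_EXX = 0.6 × 70 = 42 ksi.
φR_n = 0.75 × 42 × 3.358 = 105.8 kip.

φR_n ≈ 106 kip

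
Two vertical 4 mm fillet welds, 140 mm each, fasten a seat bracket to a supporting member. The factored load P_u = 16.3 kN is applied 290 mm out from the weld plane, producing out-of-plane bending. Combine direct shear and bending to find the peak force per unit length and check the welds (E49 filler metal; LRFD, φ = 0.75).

f_max ≈ 726 N/mm; NOT adequate

E49XX → F_EXX = 490 MPa.
L_w = 2 × 140 = 280 mm; section modulus (unit throat) S = 2 × L²/6 = 6533 mm².
Direct shear f_v = P/L_w = 16.3×10³/280 = 58.21 N/mm.
Moment M = P × e = 16.3×10³ × 290 = 4727000 N·mm; bending f_b = M/S = 723.5 N/mm.
f_max = √(f_v² + f_b²) = √(58.21² + 723.5²) = 725.9 N/mm.
φr_n = 0.75 × 0.6 × 490 × (0.707 × 4) = 623.6 N/mm → NOT adequate.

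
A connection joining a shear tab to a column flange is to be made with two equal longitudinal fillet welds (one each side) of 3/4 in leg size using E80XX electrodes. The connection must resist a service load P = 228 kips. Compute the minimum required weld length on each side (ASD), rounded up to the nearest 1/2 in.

L = 9 in on each side

E80XX → F_EXX = 80 ksi.
Throat t_e = 0.707 × 0.75 = 0.5302 in.
r_n/Ω = (0.6 × 80 × 0.5302) / 2.0 = 12.73 kip/in.
L_req = P / (r_n/Ω) = 228 / 12.73 = 17.92 in total.
Per side: 17.92 / 2 = 8.958 in.
Round up → use L = 9 in on each side.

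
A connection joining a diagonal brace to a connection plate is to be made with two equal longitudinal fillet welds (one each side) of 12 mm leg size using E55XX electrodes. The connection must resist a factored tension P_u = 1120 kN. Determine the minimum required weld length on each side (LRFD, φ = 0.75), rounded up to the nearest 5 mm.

E55XX → F_EXX = 550 MPa.
Throat t_e = 0.707 × 12 = 8.484 mm.
φr_n = 0.75 × 0.6 × 550 × 8.484 × 10⁻³ = 2.1 kN/mm.
L_req = P_u / φr_n = 1120 / 2.1 = 533.4 mm total.
Per side: 533.4 / 2 = 266.7 mm.
Round up → use L = 270 mm on each side.

L = 270 mm on each side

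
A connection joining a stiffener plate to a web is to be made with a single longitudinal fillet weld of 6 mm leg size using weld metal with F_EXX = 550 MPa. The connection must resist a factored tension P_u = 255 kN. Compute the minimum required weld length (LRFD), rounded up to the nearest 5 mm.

L = 245 mm

Throat t_e = 0.707 × 6 = 4.242 mm.
φr_n = 0.75 × 0.6 × 550 × 4.242 × 10⁻³ = 1.05 kN/mm.
L_req = P_u / φr_n = 255 / 1.05 = 242.9 mm total.
Round up → use L = 245 mm.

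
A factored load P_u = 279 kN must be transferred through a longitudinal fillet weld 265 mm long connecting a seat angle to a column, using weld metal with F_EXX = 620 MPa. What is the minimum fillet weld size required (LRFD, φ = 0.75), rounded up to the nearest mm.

Total weld length L = 265 mm.
Required throat t_e = P_u / (φ × 0.6 F_EXX × L) = 279 / (0.75 × 0.6 × 620 × 265 × 10⁻³) = 3.774 mm.
Required leg w = t_e / 0.707 = 5.337 mm → use 6 mm.

w = 6 mm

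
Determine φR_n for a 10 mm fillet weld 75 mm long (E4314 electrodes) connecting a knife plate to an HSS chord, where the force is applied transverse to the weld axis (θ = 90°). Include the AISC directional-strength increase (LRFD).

E43XX → F_EXX = 430 MPa.
t_e = 0.707 × 10 = 7.07 mm; A_we = 7.07 × 75 = 530.2 mm².
Directional factor: 1.0 + 0.5 sin^1.5(90°) = 1.5.
F_nw = 0.6 × 430 × 1.5 = 387 MPa.
φR_n = 0.75 × 387 × 530.2 × 10⁻³ = 153.9 kN.

φR_n ≈ 154 kN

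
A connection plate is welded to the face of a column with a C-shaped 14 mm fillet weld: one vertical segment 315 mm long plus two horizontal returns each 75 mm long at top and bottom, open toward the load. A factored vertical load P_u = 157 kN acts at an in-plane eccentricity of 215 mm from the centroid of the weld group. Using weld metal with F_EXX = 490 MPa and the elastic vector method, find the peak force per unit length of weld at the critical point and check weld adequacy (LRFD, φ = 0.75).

Total weld length L_w = 465 mm. Treat welds as unit-width lines.
Centroid: x̄ = 2×75×37.5 / 465 = 12.1 mm from the vertical weld.
Polar moment about centroid: J = I_x + I_y = [315³/12 + 2×75×157.5²] + [315×12.1² + 2(75³/12 + 75×25.4²)] = 6539000 mm³.
Direct shear f_v = P/L_w = 157×10³ / 465 = 337.6 N/mm (vertical).
Torsion M = P·e = 157×10³ × 215 = 33755000 N·mm.
Critical point at (x, y) = (62.9, 157.5) from centroid. f_tx = M·y/J = 813.1 N/mm; f_ty = M·x/J = 324.7 N/mm.
Resultant f_max = √[f_tx² + (f_v + f_ty)²] = √[813.1² + (337.6 + 324.7)²] = 1049 N/mm.
Capacity per unit length: φr_n = 0.75 × 0.6 × 490 × (0.707 × 14) = 2183 N/mm.
1049 ≤ 2183 → adequate.

f_max ≈ 1050 N/mm; adequate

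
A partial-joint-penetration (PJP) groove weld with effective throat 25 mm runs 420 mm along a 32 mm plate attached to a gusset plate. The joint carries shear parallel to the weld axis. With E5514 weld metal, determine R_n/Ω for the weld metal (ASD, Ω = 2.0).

R_n/Ω ≈ 1730 kN

E55XX → F_EXX = 550 MPa.
Effective throat (given) t_e = 25 mm.
A_we = 25 × 420 = 10500 mm².
F_nw = 0.6 F_EXX = 330 MPa.
R_n/Ω = (330 × 10500) / 2.0 × 10⁻³ = 1732 kN.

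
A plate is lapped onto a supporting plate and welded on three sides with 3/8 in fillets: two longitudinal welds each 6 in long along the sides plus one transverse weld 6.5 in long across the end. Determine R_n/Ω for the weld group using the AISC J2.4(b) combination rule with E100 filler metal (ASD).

R_n/Ω ≈ 159 kip

E100XX → F_EXX = 100 ksi.
t_e = 0.707 × 0.375 = 0.2651 in.
R_nwl = 0.6 × 100 × 0.2651 × 12 = 190.9 kip (longitudinal, 2 welds).
R_nwt = 0.6 × 100 × 0.2651 × 6.5 = 103.4 kip (transverse, base value).
(i) R_nwl + R_nwt = 294.3 kip; (ii) 0.85 R_nwl + 1.5 R_nwt = 317.4 kip.
R_n = max = 317.4 kip [governs: (ii)]; R_n/Ω = 158.7 kip.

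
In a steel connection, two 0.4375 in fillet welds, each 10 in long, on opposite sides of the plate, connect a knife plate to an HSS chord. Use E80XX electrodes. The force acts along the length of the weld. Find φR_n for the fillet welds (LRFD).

E80XX → F_EXX = 80 ksi.
Effective throat t_e = 0.707 × 0.4375 = 0.3093 in.
Total length L = 20 in; A_we = 0.3093 × 20 = 6.186 in².
F_nw = 0.6 F_EXX = 0.6 × 80 = 48 ksi.
φR_n = 0.75 × 48 × 6.186 = 222.7 kip.

φR_n ≈ 223 kip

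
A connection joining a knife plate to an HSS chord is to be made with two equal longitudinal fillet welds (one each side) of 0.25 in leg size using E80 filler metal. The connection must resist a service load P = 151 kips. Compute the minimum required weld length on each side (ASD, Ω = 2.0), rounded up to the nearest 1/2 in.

E80XX → F_EXX = 80 ksi.
Throat t_e = 0.707 × 0.25 = 0.1767 in.
r_n/Ω = (0.6 × 80 × 0.1767) / 2.0 = 4.242 kip/in.
L_req = P / (r_n/Ω) = 151 / 4.242 = 35.6 in total.
Per side: 35.6 / 2 = 17.8 in.
Round up → use L = 18 in on each side.

L = 18 in on each side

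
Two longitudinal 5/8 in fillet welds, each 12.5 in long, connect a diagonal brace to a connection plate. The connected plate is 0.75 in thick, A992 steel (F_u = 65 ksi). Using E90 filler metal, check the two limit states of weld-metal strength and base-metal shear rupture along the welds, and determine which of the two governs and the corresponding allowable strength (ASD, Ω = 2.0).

E90XX → F_EXX = 90 ksi.
t_e = 0.707 × 0.625 = 0.4419 in; L = 25 in.
Weld metal: R_n/Ω = (1/2.0) × 0.6 × 90 × 0.4419 × 25 = 298.3 kip.
Base metal (shear rupture): R_n/Ω = (1/2.0) × 0.6 × 65 × 0.75 × 25 = 365.6 kip.
Governing: weld metal.

R_n/Ω ≈ 298 kip (weld metal governs)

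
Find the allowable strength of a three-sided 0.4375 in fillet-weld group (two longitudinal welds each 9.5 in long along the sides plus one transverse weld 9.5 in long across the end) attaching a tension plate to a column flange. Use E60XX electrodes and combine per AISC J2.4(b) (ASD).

E60XX → F_EXX = 60 ksi.
t_e = 0.707 × 0.4375 = 0.3093 in.
R_nwl = 0.6 × 60 × 0.3093 × 19 = 211.6 kips (longitudinal, 2 welds).
R_nwt = 0.6 × 60 × 0.3093 × 9.5 = 105.8 kips (transverse, base value).
(i) R_nwl + R_nwt = 317.4 kips; (ii) 0.85 R_nwl + 1.5 R_nwt = 338.5 kips.
R_n = max = 338.5 kips [governs: (ii)]; R_n/Ω = 169.3 kips.

R_n/Ω ≈ 169 kips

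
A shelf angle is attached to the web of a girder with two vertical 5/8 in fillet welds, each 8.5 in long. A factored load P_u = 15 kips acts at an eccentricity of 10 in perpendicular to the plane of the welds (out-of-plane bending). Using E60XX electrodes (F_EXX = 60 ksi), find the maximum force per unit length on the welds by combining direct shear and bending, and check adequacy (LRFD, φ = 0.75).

f_max ≈ 6.29 kip/in; adequate

L_w = 2 × 8.5 = 17 in; section modulus (unit throat) S = 2 × L²/6 = 24.08 in².
Direct shear f_v = P/L_w = 15/17 = 0.8824 kip/in.
Moment M = P × e = 15 × 10 = 150 kip·in; bending f_b = M/S = 6.228 kip/in.
f_max = √(f_v² + f_b²) = √(0.8824² + 6.228²) = 6.291 kip/in.
φr_n = 0.75 × 0.6 × 60 × (0.707 × 0.625) = 11.93 kip/in → adequate.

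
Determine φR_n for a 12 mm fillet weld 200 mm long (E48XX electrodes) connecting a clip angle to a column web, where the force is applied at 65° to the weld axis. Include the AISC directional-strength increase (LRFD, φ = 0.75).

φR_n ≈ 525 kN

E48XX → F_EXX = 480 MPa.
t_e = 0.707 × 12 = 8.484 mm; A_we = 8.484 × 200 = 1697 mm².
Directional factor: 1.0 + 0.5 sin^1.5(65°) = 1.431.
F_nw = 0.6 × 480 × 1.431 = 412.2 MPa.
φR_n = 0.75 × 412.2 × 1697 × 10⁻³ = 524.6 kN.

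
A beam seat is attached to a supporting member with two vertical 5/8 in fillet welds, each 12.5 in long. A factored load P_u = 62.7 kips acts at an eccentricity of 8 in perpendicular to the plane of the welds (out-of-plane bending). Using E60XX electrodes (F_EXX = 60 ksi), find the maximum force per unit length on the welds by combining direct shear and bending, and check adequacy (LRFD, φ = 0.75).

L_w = 2 × 12.5 = 25 in; section modulus (unit throat) S = 2 × L²/6 = 52.08 in².
Direct shear f_v = P/L_w = 62.7/25 = 2.508 kip/in.
Moment M = P × e = 62.7 × 8 = 501.6 kip·in; bending f_b = M/S = 9.631 kip/in.
f_max = √(f_v² + f_b²) = √(2.508² + 9.631²) = 9.952 kip/in.
φr_n = 0.75 × 0.6 × 60 × (0.707 × 0.625) = 11.93 kip/in → adequate.

f_max ≈ 9.95 kip/in; adequate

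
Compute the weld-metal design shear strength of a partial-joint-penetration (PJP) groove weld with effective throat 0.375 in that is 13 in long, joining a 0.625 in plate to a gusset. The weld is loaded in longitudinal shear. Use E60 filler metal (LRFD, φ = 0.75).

E60XX → F_EXX = 60 ksi.
Effective throat (given) t_e = 0.375 in.
A_we = 0.375 × 13 = 4.875 in².
F_nw = 0.6 F_EXX = 36 ksi.
φR_n = 0.75 × 36 × 4.875 = 131.6 kips.

φR_n ≈ 132 kips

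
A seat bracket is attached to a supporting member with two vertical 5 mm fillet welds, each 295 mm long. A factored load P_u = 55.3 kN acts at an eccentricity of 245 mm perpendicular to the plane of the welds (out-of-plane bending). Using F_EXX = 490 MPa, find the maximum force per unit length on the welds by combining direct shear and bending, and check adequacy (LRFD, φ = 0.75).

L_w = 2 × 295 = 590 mm; section modulus (unit throat) S = 2 × L²/6 = 29010 mm².
Direct shear f_v = P/L_w = 55.3×10³/590 = 93.73 N/mm.
Moment M = P × e = 55.3×10³ × 245 = 13548000 N·mm; bending f_b = M/S = 467.1 N/mm.
f_max = √(f_v² + f_b²) = √(93.73² + 467.1²) = 476.4 N/mm.
φr_n = 0.75 × 0.6 × 490 × (0.707 × 5) = 779.5 N/mm → adequate.

f_max ≈ 476 N/mm; adequate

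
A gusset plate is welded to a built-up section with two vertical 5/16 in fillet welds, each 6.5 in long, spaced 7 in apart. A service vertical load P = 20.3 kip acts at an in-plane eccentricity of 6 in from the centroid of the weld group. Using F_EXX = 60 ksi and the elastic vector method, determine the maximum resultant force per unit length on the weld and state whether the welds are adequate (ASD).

Total weld length L_w = 13 in. Treat welds as unit-width lines.
Polar moment about centroid: J = 2[d³/12 + d(b/2)²] = 2[6.5³/12 + 6.5×3.5²] = 205 in³.
Direct shear f_v = P/L_w = 20.3 / 13 = 1.562 kip/in (vertical).
Torsion M = P·e = 20.3 × 6 = 121.8 kip·in.
Critical point at (x, y) = (3.5, 3.25) from centroid. f_tx = M·y/J = 1.931 kip/in; f_ty = M·x/J = 2.079 kip/in.
Resultant f_max = √[f_tx² + (f_v + f_ty)²] = √[1.931² + (1.562 + 2.079)²] = 4.121 kip/in.
Capacity per unit length: r_n/Ω = (1/2.0) × 0.6 × 60 × (0.707 × 0.3125) = 3.977 kip/in.
4.121 > 3.977 → NOT adequate.

f_max ≈ 4.12 kip/in; NOT adequate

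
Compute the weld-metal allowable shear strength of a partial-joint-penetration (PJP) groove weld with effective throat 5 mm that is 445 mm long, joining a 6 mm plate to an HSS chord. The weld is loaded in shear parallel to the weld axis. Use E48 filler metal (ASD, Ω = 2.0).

E48XX → F_EXX = 480 MPa.
Effective throat (given) t_e = 5 mm.
A_we = 5 × 445 = 2225 mm².
F_nw = 0.6 F_EXX = 288 MPa.
R_n/Ω = (288 × 2225) / 2.0 × 10⁻³ = 320.4 kN.

R_n/Ω ≈ 320 kN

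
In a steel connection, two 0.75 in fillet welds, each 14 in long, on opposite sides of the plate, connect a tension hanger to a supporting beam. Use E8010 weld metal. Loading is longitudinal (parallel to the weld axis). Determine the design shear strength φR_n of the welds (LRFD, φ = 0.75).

φR_n ≈ 534 kips

E80XX → F_EXX = 80 ksi.
Effective throat t_e = 0.707 × 0.75 = 0.5302 in.
Total length L = 28 in; A_we = 0.5302 × 28 = 14.85 in².
F_nw = 0.6 F_EXX = 0.6 × 80 = 48 ksi.
φR_n = 0.75 × 48 × 14.85 = 534.5 kips.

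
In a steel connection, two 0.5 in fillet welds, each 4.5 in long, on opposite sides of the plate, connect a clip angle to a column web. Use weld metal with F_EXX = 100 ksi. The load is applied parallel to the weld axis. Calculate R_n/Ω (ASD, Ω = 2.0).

Effective throat t_e = 0.707 × 0.5 = 0.3535 in.
Total length L = 9 in; A_we = 0.3535 × 9 = 3.181 in².
F_nw = 0.6 F_EXX = 0.6 × 100 = 60 ksi.
R_n = 60 × 3.181 = 190.9 kips; R_n/Ω = 190.9/2.0 = 95.44 kips.

R_n/Ω ≈ 95.4 kips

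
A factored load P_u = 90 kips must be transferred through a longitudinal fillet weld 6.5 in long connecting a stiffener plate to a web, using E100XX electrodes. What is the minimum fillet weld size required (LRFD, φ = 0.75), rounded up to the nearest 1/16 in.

E100XX → F_EXX = 100 ksi.
Total weld length L = 6.5 in.
Required throat t_e = P_u / (φ × 0.6 F_EXX × L) = 90 / (0.75 × 0.6 × 100 × 6.5) = 0.3077 in.
Required leg w = t_e / 0.707 = 0.4352 in → use 7/16 in.

w = 7/16 in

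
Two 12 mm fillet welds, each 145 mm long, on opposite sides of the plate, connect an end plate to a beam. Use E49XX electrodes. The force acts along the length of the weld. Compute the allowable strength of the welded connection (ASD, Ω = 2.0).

E49XX → F_EXX = 490 MPa.
Effective throat t_e = 0.707 × 12 = 8.484 mm.
Total length L = 290 mm; A_we = 8.484 × 290 = 2460 mm².
F_nw = 0.6 F_EXX = 0.6 × 490 = 294 MPa.
R_n = 294 × 2460 × 10⁻³ = 723.3 kN; R_n/Ω = 723.3/2.0 = 361.7 kN.

R_n/Ω ≈ 362 kN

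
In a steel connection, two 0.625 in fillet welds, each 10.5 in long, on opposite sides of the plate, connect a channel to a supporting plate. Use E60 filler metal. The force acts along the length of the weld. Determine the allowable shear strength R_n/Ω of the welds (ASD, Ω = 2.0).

R_n/Ω ≈ 167 kips

E60XX → F_EXX = 60 ksi.
Effective throat t_e = 0.707 × 0.625 = 0.4419 in.
Total length L = 21 in; A_we = 0.4419 × 21 = 9.279 in².
F_nw = 0.6 F_EXX = 0.6 × 60 = 36 ksi.
R_n = 36 × 9.279 = 334.1 kips; R_n/Ω = 334.1/2.0 = 167 kips.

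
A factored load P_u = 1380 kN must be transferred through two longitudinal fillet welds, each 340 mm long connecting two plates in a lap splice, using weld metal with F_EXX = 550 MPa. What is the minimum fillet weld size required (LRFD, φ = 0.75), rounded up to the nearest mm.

w = 12 mm

Total weld length L = 680 mm.
Required throat t_e = P_u / (φ × 0.6 F_EXX × L) = 1380 / (0.75 × 0.6 × 550 × 680 × 10⁻³) = 8.2 mm.
Required leg w = t_e / 0.707 = 11.6 mm → use 12 mm.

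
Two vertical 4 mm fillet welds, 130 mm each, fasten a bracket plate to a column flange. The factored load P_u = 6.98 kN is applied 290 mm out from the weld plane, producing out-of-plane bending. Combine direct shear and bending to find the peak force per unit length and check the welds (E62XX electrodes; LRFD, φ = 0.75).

E62XX → F_EXX = 620 MPa.
L_w = 2 × 130 = 260 mm; section modulus (unit throat) S = 2 × L²/6 = 5633 mm².
Direct shear f_v = P/L_w = 6.98×10³/260 = 26.85 N/mm.
Moment M = P × e = 6.98×10³ × 290 = 2024200 N·mm; bending f_b = M/S = 359.3 N/mm.
f_max = √(f_v² + f_b²) = √(26.85² + 359.3²) = 360.3 N/mm.
φr_n = 0.75 × 0.6 × 620 × (0.707 × 4) = 789 N/mm → adequate.

f_max ≈ 360 N/mm; adequate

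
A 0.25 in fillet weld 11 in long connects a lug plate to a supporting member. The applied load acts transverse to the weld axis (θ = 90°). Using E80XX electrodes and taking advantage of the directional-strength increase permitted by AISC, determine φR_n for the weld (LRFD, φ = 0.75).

E80XX → F_EXX = 80 ksi.
t_e = 0.707 × 0.25 = 0.1767 in; A_we = 0.1767 × 11 = 1.944 in².
Directional factor: 1.0 + 0.5 sin^1.5(90°) = 1.5.
F_nw = 0.6 × 80 × 1.5 = 72 ksi.
φR_n = 0.75 × 72 × 1.944 = 105 kips.

φR_n ≈ 105 kips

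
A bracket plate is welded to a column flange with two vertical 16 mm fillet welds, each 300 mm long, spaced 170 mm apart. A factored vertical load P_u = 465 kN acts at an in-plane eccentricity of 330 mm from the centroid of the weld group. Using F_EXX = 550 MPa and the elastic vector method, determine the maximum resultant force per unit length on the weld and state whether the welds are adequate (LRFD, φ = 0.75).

Total weld length L_w = 600 mm. Treat welds as unit-width lines.
Polar moment about centroid: J = 2[d³/12 + d(b/2)²] = 2[300³/12 + 300×85²] = 8835000 mm³.
Direct shear f_v = P/L_w = 465×10³ / 600 = 775 N/mm (vertical).
Torsion M = P·e = 465×10³ × 330 = 153450000 N·mm.
Critical point at (x, y) = (85, 150) from centroid. f_tx = M·y/J = 2605 N/mm; f_ty = M·x/J = 1476 N/mm.
Resultant f_max = √[f_tx² + (f_v + f_ty)²] = √[2605² + (775 + 1476)²] = 3443 N/mm.
Capacity per unit length: φr_n = 0.75 × 0.6 × 550 × (0.707 × 16) = 2800 N/mm.
3443 > 2800 → NOT adequate.

f_max ≈ 3440 N/mm; NOT adequate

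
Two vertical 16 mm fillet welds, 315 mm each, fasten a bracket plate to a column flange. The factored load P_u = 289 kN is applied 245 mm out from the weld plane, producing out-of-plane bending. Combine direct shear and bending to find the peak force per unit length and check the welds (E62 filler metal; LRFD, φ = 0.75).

f_max ≈ 2190 N/mm; adequate

E62XX → F_EXX = 620 MPa.
L_w = 2 × 315 = 630 mm; section modulus (unit throat) S = 2 × L²/6 = 33080 mm².
Direct shear f_v = P/L_w = 289×10³/630 = 458.7 N/mm.
Moment M = P × e = 289×10³ × 245 = 70805000 N·mm; bending f_b = M/S = 2141 N/mm.
f_max = √(f_v² + f_b²) = √(458.7² + 2141²) = 2189 N/mm.
φr_n = 0.75 × 0.6 × 620 × (0.707 × 16) = 3156 N/mm → adequate.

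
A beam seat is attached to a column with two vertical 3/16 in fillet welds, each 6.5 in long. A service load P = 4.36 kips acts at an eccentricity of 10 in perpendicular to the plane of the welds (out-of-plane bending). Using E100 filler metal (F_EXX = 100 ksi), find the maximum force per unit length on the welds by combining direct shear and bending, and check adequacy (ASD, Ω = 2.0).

L_w = 2 × 6.5 = 13 in; section modulus (unit throat) S = 2 × L²/6 = 14.08 in².
Direct shear f_v = P/L_w = 4.36/13 = 0.3354 kip/in.
Moment M = P × e = 4.36 × 10 = 43.6 kip·in; bending f_b = M/S = 3.096 kip/in.
f_max = √(f_v² + f_b²) = √(0.3354² + 3.096²) = 3.114 kip/in.
r_n/Ω = (1/2.0) × 0.6 × 100 × (0.707 × 0.1875) = 3.977 kip/in → adequate.

f_max ≈ 3.11 kip/in; adequate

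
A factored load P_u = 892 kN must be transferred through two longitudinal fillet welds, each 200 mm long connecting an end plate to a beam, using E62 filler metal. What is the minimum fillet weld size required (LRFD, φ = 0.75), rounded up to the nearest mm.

E62XX → F_EXX = 620 MPa.
Total weld length L = 400 mm.
Required throat t_e = P_u / (φ × 0.6 F_EXX × L) = 892 / (0.75 × 0.6 × 620 × 400 × 10⁻³) = 7.993 mm.
Required leg w = t_e / 0.707 = 11.31 mm → use 12 mm.

w = 12 mm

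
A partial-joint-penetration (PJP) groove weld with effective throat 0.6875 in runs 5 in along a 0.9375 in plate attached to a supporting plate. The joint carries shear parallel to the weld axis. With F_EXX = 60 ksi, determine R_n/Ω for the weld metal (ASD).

R_n/Ω ≈ 61.9 kip

Effective throat (given) t_e = 0.6875 in.
A_we = 0.6875 × 5 = 3.438 in².
F_nw = 0.6 F_EXX = 36 ksi.
R_n/Ω = (36 × 3.438) / 2.0 = 61.88 kip.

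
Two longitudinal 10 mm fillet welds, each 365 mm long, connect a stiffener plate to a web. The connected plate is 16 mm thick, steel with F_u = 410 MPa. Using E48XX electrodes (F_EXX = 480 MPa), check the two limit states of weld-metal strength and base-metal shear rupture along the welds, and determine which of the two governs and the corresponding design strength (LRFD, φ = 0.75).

φR_n ≈ 1110 kN (weld metal governs)

t_e = 0.707 × 10 = 7.07 mm; L = 730 mm.
Weld metal: φR_n = 0.75 × 0.6 × 480 × 7.07 × 730 × 10⁻³ = 1115 kN.
Base metal (shear rupture): φR_n = 0.75 × 0.6 × 410 × 16 × 730 × 10⁻³ = 2155 kN.
Governing: weld metal.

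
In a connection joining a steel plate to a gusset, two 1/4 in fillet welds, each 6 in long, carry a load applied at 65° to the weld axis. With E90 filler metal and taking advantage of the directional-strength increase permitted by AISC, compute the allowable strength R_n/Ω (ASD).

E90XX → F_EXX = 90 ksi.
t_e = 0.707 × 0.25 = 0.1767 in; A_we = 0.1767 × 12 = 2.121 in².
Directional factor: 1.0 + 0.5 sin^1.5(65°) = 1.431.
F_nw = 0.6 × 90 × 1.431 = 77.3 ksi.
R_n/Ω = (77.3 × 2.121) / 2.0 = 81.97 kip.

R_n/Ω ≈ 82 kip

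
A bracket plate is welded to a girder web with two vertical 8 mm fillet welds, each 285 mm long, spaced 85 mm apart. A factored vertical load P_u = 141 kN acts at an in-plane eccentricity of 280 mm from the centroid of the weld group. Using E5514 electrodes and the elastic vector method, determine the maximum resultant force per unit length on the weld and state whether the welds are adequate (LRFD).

f_max ≈ 1290 N/mm; adequate

E55XX → F_EXX = 550 MPa.
Total weld length L_w = 570 mm. Treat welds as unit-width lines.
Polar moment about centroid: J = 2[d³/12 + d(b/2)²] = 2[285³/12 + 285×42.5²] = 4888000 mm³.
Direct shear f_v = P/L_w = 141×10³ / 570 = 247.4 N/mm (vertical).
Torsion M = P·e = 141×10³ × 280 = 39480000 N·mm.
Critical point at (x, y) = (42.5, 142.5) from centroid. f_tx = M·y/J = 1151 N/mm; f_ty = M·x/J = 343.3 N/mm.
Resultant f_max = √[f_tx² + (f_v + f_ty)²] = √[1151² + (247.4 + 343.3)²] = 1294 N/mm.
Capacity per unit length: φr_n = 0.75 × 0.6 × 550 × (0.707 × 8) = 1400 N/mm.
1294 ≤ 1400 → adequate.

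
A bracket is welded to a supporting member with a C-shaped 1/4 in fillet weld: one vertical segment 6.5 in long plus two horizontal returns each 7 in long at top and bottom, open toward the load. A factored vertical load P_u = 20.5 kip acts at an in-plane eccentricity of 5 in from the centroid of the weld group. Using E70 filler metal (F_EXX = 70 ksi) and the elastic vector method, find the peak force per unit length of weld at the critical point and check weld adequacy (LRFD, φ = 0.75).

Total weld length L_w = 20.5 in. Treat welds as unit-width lines.
Centroid: x̄ = 2×7×3.5 / 20.5 = 2.39 in from the vertical weld.
Polar moment about centroid: J = I_x + I_y = [6.5³/12 + 2×7×3.25²] + [6.5×2.39² + 2(7³/12 + 7×1.11²)] = 282.3 in³.
Direct shear f_v = P/L_w = 20.5 / 20.5 = 1 kip/in (vertical).
Torsion M = P·e = 20.5 × 5 = 102.5 kip·in.
Critical point at (x, y) = (4.61, 3.25) from centroid. f_tx = M·y/J = 1.18 kip/in; f_ty = M·x/J = 1.674 kip/in.
Resultant f_max = √[f_tx² + (f_v + f_ty)²] = √[1.18² + (1 + 1.674)²] = 2.923 kip/in.
Capacity per unit length: φr_n = 0.75 × 0.6 × 70 × (0.707 × 0.25) = 5.568 kip/in.
2.923 ≤ 5.568 → adequate.

f_max ≈ 2.92 kip/in; adequate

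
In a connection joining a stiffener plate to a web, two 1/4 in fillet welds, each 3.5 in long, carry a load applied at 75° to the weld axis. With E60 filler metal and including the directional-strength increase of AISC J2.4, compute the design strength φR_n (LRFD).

E60XX → F_EXX = 60 ksi.
t_e = 0.707 × 0.25 = 0.1767 in; A_we = 0.1767 × 7 = 1.237 in².
Directional factor: 1.0 + 0.5 sin^1.5(75°) = 1.475.
F_nw = 0.6 × 60 × 1.475 = 53.09 ksi.
φR_n = 0.75 × 53.09 × 1.237 = 49.26 kips.

φR_n ≈ 49.3 kips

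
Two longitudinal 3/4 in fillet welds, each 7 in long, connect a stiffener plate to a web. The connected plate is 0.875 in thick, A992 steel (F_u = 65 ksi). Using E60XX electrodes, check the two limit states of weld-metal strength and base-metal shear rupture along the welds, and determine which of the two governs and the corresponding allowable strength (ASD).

E60XX → F_EXX = 60 ksi.
t_e = 0.707 × 0.75 = 0.5302 in; L = 14 in.
Weld metal: R_n/Ω = (1/2.0) × 0.6 × 60 × 0.5302 × 14 = 133.6 kip.
Base metal (shear rupture): R_n/Ω = (1/2.0) × 0.6 × 65 × 0.875 × 14 = 238.9 kip.
Governing: weld metal.

R_n/Ω ≈ 134 kip (weld metal governs)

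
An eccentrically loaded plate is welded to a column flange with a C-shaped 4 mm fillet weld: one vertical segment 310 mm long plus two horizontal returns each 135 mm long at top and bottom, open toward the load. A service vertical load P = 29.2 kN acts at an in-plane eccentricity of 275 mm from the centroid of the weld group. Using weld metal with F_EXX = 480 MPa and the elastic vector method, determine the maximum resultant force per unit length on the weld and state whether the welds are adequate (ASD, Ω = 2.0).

Total weld length L_w = 580 mm. Treat welds as unit-width lines.
Centroid: x̄ = 2×135×67.5 / 580 = 31.42 mm from the vertical weld.
Polar moment about centroid: J = I_x + I_y = [310³/12 + 2×135×155²] + [310×31.42² + 2(135³/12 + 135×36.08²)] = 10040000 mm³.
Direct shear f_v = P/L_w = 29.2×10³ / 580 = 50.34 N/mm (vertical).
Torsion M = P·e = 29.2×10³ × 275 = 8030000 N·mm.
Critical point at (x, y) = (103.6, 155) from centroid. f_tx = M·y/J = 124 N/mm; f_ty = M·x/J = 82.87 N/mm.
Resultant f_max = √[f_tx² + (f_v + f_ty)²] = √[124² + (50.34 + 82.87)²] = 182 N/mm.
Capacity per unit length: r_n/Ω = (1/2.0) × 0.6 × 480 × (0.707 × 4) = 407.2 N/mm.
182 ≤ 407.2 → adequate.

f_max ≈ 182 N/mm; adequate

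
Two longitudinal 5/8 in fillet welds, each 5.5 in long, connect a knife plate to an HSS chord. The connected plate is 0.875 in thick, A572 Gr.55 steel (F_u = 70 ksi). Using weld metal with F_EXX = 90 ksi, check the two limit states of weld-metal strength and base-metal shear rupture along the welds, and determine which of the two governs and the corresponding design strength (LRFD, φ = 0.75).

t_e = 0.707 × 0.625 = 0.4419 in; L = 11 in.
Weld metal: φR_n = 0.75 × 0.6 × 90 × 0.4419 × 11 = 196.9 kips.
Base metal (shear rupture): φR_n = 0.75 × 0.6 × 70 × 0.875 × 11 = 303.2 kips.
Governing: weld metal.

φR_n ≈ 197 kips (weld metal governs)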